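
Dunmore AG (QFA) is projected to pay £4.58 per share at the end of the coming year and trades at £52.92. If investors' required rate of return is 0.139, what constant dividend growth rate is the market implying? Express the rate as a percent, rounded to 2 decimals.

5.25%

From P₀ = D₁/(r − g), the implied growth is g = r − D₁/P₀.
g = 0.139 − 4.58/52.92 = 0.139 − 0.08655 = 0.05245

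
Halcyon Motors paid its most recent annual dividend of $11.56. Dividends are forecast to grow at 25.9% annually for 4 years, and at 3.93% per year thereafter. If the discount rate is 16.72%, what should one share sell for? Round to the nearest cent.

$183.24

Two-stage DDM. Project D₁…D_4 at 0.259, terminal growth 0.0393, discount at r = 0.1672.
D_1 = 14.5540
D_2 = 18.3235
D_3 = 23.0693
D_4 = 29.0443
Terminal value at t=4: TV = D_5/(r−g) = 30.1857/(0.1672−0.0393) = 236.0104
P₀ = 14.5540/(1+0.1672)^1 + 18.3235/(1+0.1672)^2 + 23.0693/(1+0.1672)^3 + 29.0443/(1+0.1672)^4 + 236.0104/(1+0.1672)^4 = 183.2354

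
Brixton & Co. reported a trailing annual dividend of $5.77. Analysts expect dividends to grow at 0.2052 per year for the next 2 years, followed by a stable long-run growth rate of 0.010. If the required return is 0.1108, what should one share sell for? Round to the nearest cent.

Two-stage DDM. Project D₁…D_2 at 0.2052, terminal growth 0.01, discount at r = 0.1108.
D_1 = 6.9540
D_2 = 8.3810
Terminal value at t=2: TV = D_3/(r−g) = 8.4648/(0.1108−0.01) = 83.9759
P₀ = 6.9540/(1+0.1108)^1 + 8.3810/(1+0.1108)^2 + 83.9759/(1+0.1108)^2 = 81.1114

$81.11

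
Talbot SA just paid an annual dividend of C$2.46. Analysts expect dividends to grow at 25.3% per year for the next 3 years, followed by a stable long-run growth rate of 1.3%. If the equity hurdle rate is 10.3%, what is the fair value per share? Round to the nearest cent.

C$50.17

Two-stage DDM. Project D₁…D_3 at 0.253, terminal growth 0.013, discount at r = 0.103.
D_1 = 3.0824
D_2 = 3.8622
D_3 = 4.8394
Terminal value at t=3: TV = D_4/(r−g) = 4.9023/(0.103−0.013) = 54.4697
P₀ = 3.0824/(1+0.103)^1 + 3.8622/(1+0.103)^2 + 4.8394/(1+0.103)^3 + 54.4697/(1+0.103)^3 = 50.1663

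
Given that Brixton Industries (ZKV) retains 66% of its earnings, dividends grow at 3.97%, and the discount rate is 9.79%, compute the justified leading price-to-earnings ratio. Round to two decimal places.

5.84

Payout ratio b = 1 − 0.66 = 0.34.
Justified leading P/E = b/(r−g) = 0.34/(0.0979−0.0397) = 5.8419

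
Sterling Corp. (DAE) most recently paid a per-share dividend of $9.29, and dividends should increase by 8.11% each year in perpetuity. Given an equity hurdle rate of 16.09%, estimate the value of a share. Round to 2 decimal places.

Gordon growth model: P₀ = D₁/(r − g). D₁ = 9.29 × (1 + 0.0811) = 10.0434.
P₀ = 10.0434 / (0.1609 − 0.0811) = 10.0434 / 0.0798 = 125.8574

$125.86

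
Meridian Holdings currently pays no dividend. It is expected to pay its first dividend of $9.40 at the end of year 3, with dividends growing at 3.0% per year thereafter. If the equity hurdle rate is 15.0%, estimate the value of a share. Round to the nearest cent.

$59.23

Deferred-dividend DDM. At t=2 the remaining stream is a growing perpetuity with first payment D_3 = 9.40.
V_2 = D_3/(r−g) = 9.40/(0.15−0.03) = 78.3333
P₀ = V_2/(1+r)^2 = 78.3333/(1+0.15)^2 = 59.2313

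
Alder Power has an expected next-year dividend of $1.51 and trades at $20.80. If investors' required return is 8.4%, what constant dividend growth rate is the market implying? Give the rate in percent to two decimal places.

1.14%

From P₀ = D₁/(r − g), the implied growth is g = r − D₁/P₀.
g = 0.084 − 1.51/20.80 = 0.084 − 0.07260 = 0.01140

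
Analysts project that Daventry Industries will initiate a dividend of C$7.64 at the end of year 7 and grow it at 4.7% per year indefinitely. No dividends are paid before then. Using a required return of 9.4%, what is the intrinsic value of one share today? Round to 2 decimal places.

C$94.82

Deferred-dividend DDM. At t=6 the remaining stream is a growing perpetuity with first payment D_7 = 7.64.
V_6 = D_7/(r−g) = 7.64/(0.094−0.047) = 162.5532
P₀ = V_6/(1+r)^6 = 162.5532/(1+0.094)^6 = 94.8182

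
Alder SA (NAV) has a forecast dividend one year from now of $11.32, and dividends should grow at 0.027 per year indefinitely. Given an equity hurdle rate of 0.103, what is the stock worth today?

$148.95

Gordon growth model: P₀ = D₁/(r − g), with D₁ = 11.32 given directly.
P₀ = 11.3200 / (0.103 − 0.027) = 11.3200 / 0.076 = 148.9474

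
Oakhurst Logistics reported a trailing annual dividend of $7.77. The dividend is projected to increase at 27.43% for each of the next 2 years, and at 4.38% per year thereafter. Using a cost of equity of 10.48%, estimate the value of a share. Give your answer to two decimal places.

Two-stage DDM. Project D₁…D_2 at 0.2743, terminal growth 0.0438, discount at r = 0.1048.
D_1 = 9.9013
D_2 = 12.6172
Terminal value at t=2: TV = D_3/(r−g) = 13.1699/(0.1048−0.0438) = 215.8996
P₀ = 9.9013/(1+0.1048)^1 + 12.6172/(1+0.1048)^2 + 215.8996/(1+0.1048)^2 = 196.1815

$196.18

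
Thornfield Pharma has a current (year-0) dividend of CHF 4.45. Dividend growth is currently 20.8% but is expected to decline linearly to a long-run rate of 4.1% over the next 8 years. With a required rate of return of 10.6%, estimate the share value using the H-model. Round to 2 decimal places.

CHF 117.00

H-model: P₀ = D₀[(1+g_L) + H(g_S−g_L)]/(r−g_L), with H = 8/2 = 4.
P₀ = 4.45 × [(1+0.041) + 4×(0.208−0.041)] / (0.106−0.041)
   = 4.45 × 1.7090 / 0.065 = 117.0008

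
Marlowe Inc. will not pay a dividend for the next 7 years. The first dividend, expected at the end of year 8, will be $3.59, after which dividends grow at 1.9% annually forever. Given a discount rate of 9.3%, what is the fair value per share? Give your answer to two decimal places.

$26.03

Deferred-dividend DDM. At t=7 the remaining stream is a growing perpetuity with first payment D_8 = 3.59.
V_7 = D_8/(r−g) = 3.59/(0.093−0.019) = 48.5135
P₀ = V_7/(1+r)^7 = 48.5135/(1+0.093)^7 = 26.0328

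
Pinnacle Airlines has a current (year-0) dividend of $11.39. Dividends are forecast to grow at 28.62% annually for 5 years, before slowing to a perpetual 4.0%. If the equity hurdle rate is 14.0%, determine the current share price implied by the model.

$299.55

Two-stage DDM. Project D₁…D_5 at 0.2862, terminal growth 0.04, discount at r = 0.14.
D_1 = 14.6498
D_2 = 18.8426
D_3 = 24.2353
D_4 = 31.1715
D_5 = 40.0928
Terminal value at t=5: TV = D_6/(r−g) = 41.6965/(0.14−0.04) = 416.9650
P₀ = 14.6498/(1+0.14)^1 + 18.8426/(1+0.14)^2 + 24.2353/(1+0.14)^3 + 31.1715/(1+0.14)^4 + 40.0928/(1+0.14)^5 + 416.9650/(1+0.14)^5 = 299.5452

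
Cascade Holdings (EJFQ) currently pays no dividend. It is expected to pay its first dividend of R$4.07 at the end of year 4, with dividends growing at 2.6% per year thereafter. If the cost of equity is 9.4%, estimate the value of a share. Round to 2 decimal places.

Deferred-dividend DDM. At t=3 the remaining stream is a growing perpetuity with first payment D_4 = 4.07.
V_3 = D_4/(r−g) = 4.07/(0.094−0.026) = 59.8529
P₀ = V_3/(1+r)^3 = 59.8529/(1+0.094)^3 = 45.7123

R$45.71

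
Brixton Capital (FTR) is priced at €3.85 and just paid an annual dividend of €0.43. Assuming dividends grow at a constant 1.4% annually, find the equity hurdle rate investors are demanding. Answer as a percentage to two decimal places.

12.73%

Rearranging the constant-growth DDM: r = D₁/P₀ + g.
D₁ = 0.43 × (1 + 0.014) = 0.4360.
r = 0.4360 / 3.85 + 0.014 = 0.11325 + 0.014 = 0.12725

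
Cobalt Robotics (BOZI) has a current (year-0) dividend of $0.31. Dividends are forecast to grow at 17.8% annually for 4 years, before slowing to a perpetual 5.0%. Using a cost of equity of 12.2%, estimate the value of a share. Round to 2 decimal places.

Two-stage DDM. Project D₁…D_4 at 0.178, terminal growth 0.05, discount at r = 0.122.
D_1 = 0.3652
D_2 = 0.4302
D_3 = 0.5068
D_4 = 0.5970
Terminal value at t=4: TV = D_5/(r−g) = 0.6268/(0.122−0.05) = 8.7056
P₀ = 0.3652/(1+0.122)^1 + 0.4302/(1+0.122)^2 + 0.5068/(1+0.122)^3 + 0.5970/(1+0.122)^4 + 8.7056/(1+0.122)^4 = 6.8959

$6.90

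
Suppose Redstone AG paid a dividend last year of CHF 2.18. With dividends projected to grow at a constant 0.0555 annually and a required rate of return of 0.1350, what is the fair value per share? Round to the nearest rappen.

CHF 28.94

Gordon growth model: P₀ = D₁/(r − g). D₁ = 2.18 × (1 + 0.0555) = 2.3010.
P₀ = 2.3010 / (0.135 − 0.0555) = 2.3010 / 0.0795 = 28.9433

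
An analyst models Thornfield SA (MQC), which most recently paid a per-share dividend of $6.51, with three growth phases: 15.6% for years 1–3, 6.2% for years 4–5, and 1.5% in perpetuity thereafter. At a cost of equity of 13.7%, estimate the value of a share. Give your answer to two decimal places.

Three-stage DDM. Project D₁…D_5; terminal Gordon value at t=5 with g = 0.015; discount at r = 0.137.
D_1 = 7.5256
D_2 = 8.6995
D_3 = 10.0567
D_4 = 10.6802
D_5 = 11.3424
TV_5 = 11.5125/(0.137−0.015) = 94.3647
P₀ = Σ Dₜ/(1+r)ᵗ + TV_5/(1+r)^5 = 82.2096

$82.21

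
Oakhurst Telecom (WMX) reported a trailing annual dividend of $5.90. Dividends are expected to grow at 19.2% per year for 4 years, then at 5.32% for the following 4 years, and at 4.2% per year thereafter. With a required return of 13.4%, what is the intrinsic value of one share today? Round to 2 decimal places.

$111.51

Three-stage DDM. Project D₁…D_8; terminal Gordon value at t=8 with g = 0.042; discount at r = 0.134.
D_1 = 7.0328
D_2 = 8.3831
D_3 = 9.9927
D_4 = 11.9112
D_5 = 12.5449
D_6 = 13.2123
D_7 = 13.9152
D_8 = 14.6555
TV_8 = 15.2710/(0.134−0.042) = 165.9894
P₀ = Σ Dₜ/(1+r)ᵗ + TV_8/(1+r)^8 = 111.5062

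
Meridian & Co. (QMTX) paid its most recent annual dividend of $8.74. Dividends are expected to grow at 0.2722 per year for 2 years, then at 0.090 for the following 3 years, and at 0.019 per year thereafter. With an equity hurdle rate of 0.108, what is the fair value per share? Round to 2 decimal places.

$180.61

Three-stage DDM. Project D₁…D_5; terminal Gordon value at t=5 with g = 0.019; discount at r = 0.108.
D_1 = 11.1190
D_2 = 14.1456
D_3 = 15.4187
D_4 = 16.8064
D_5 = 18.3190
TV_5 = 18.6671/(0.108−0.019) = 209.7422
P₀ = Σ Dₜ/(1+r)ᵗ + TV_5/(1+r)^5 = 180.6131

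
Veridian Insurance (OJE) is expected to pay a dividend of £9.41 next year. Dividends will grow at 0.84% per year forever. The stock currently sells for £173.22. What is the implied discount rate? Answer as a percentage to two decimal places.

6.27%

Rearranging the constant-growth DDM: r = D₁/P₀ + g.
r = 9.4100 / 173.22 + 0.0084 = 0.05432 + 0.0084 = 0.06272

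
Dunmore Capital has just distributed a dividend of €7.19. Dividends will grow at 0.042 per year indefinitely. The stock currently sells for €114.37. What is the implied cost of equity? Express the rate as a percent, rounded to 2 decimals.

10.75%

Rearranging the constant-growth DDM: r = D₁/P₀ + g.
D₁ = 7.19 × (1 + 0.042) = 7.4920.
r = 7.4920 / 114.37 + 0.042 = 0.06551 + 0.042 = 0.10751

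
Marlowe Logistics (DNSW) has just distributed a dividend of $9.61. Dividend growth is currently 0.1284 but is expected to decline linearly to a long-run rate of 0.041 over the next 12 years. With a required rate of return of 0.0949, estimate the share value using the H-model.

$279.10

H-model: P₀ = D₀[(1+g_L) + H(g_S−g_L)]/(r−g_L), with H = 12/2 = 6.
P₀ = 9.61 × [(1+0.041) + 6×(0.1284−0.041)] / (0.0949−0.041)
   = 9.61 × 1.5654 / 0.0539 = 279.1001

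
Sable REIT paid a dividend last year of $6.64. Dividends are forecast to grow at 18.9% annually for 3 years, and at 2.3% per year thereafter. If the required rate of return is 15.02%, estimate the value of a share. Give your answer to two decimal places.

Two-stage DDM. Project D₁…D_3 at 0.189, terminal growth 0.023, discount at r = 0.1502.
D_1 = 7.8950
D_2 = 9.3871
D_3 = 11.1613
Terminal value at t=3: TV = D_4/(r−g) = 11.4180/(0.1502−0.023) = 89.7640
P₀ = 7.8950/(1+0.1502)^1 + 9.3871/(1+0.1502)^2 + 11.1613/(1+0.1502)^3 + 89.7640/(1+0.1502)^3 = 80.2849

$80.28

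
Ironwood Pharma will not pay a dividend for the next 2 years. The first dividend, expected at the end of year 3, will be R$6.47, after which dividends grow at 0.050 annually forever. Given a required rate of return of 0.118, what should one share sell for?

Deferred-dividend DDM. At t=2 the remaining stream is a growing perpetuity with first payment D_3 = 6.47.
V_2 = D_3/(r−g) = 6.47/(0.118−0.05) = 95.1471
P₀ = V_2/(1+r)^2 = 95.1471/(1+0.118)^2 = 76.1223

R$76.12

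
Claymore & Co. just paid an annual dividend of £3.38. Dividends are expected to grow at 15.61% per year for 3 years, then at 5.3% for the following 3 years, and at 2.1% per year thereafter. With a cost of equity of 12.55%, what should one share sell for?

£49.65

Three-stage DDM. Project D₁…D_6; terminal Gordon value at t=6 with g = 0.021; discount at r = 0.1255.
D_1 = 3.9076
D_2 = 4.5176
D_3 = 5.2228
D_4 = 5.4996
D_5 = 5.7911
D_6 = 6.0980
TV_6 = 6.2261/(0.1255−0.021) = 59.5796
P₀ = Σ Dₜ/(1+r)ᵗ + TV_6/(1+r)^6 = 49.6458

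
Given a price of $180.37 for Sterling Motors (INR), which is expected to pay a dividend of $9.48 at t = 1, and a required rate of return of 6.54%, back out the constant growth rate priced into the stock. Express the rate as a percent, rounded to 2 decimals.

From P₀ = D₁/(r − g), the implied growth is g = r − D₁/P₀.
g = 0.0654 − 9.48/180.37 = 0.0654 − 0.05256 = 0.01284

1.28%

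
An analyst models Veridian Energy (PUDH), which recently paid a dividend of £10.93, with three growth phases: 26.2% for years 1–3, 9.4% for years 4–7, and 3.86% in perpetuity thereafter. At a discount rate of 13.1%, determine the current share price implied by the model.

£246.34

Three-stage DDM. Project D₁…D_7; terminal Gordon value at t=7 with g = 0.0386; discount at r = 0.131.
D_1 = 13.7937
D_2 = 17.4076
D_3 = 21.9684
D_4 = 24.0334
D_5 = 26.2926
D_6 = 28.7641
D_7 = 31.4679
TV_7 = 32.6825/(0.131−0.0386) = 353.7072
P₀ = Σ Dₜ/(1+r)ᵗ + TV_7/(1+r)^7 = 246.3400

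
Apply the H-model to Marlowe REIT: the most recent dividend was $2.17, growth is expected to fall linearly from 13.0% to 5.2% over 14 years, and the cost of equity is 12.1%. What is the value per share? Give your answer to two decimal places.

H-model: P₀ = D₀[(1+g_L) + H(g_S−g_L)]/(r−g_L), with H = 14/2 = 7.
P₀ = 2.17 × [(1+0.052) + 7×(0.13−0.052)] / (0.121−0.052)
   = 2.17 × 1.5980 / 0.069 = 50.2559

$50.26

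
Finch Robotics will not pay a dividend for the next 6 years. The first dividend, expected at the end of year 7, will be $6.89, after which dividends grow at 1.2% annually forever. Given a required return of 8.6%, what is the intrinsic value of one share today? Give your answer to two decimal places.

$56.76

Deferred-dividend DDM. At t=6 the remaining stream is a growing perpetuity with first payment D_7 = 6.89.
V_6 = D_7/(r−g) = 6.89/(0.086−0.012) = 93.1081
P₀ = V_6/(1+r)^6 = 93.1081/(1+0.086)^6 = 56.7556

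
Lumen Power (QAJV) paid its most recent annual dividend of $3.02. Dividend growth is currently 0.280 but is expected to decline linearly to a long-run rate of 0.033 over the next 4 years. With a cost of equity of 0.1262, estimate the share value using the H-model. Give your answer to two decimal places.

H-model: P₀ = D₀[(1+g_L) + H(g_S−g_L)]/(r−g_L), with H = 4/2 = 2.
P₀ = 3.02 × [(1+0.033) + 2×(0.28−0.033)] / (0.1262−0.033)
   = 3.02 × 1.5270 / 0.0932 = 49.4800

$49.48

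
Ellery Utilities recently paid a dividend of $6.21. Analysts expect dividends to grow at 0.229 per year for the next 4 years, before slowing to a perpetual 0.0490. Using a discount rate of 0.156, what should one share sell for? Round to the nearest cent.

Two-stage DDM. Project D₁…D_4 at 0.229, terminal growth 0.049, discount at r = 0.156.
D_1 = 7.6321
D_2 = 9.3798
D_3 = 11.5278
D_4 = 14.1677
Terminal value at t=4: TV = D_5/(r−g) = 14.8619/(0.156−0.049) = 138.8964
P₀ = 7.6321/(1+0.156)^1 + 9.3798/(1+0.156)^2 + 11.5278/(1+0.156)^3 + 14.1677/(1+0.156)^4 + 138.8964/(1+0.156)^4 = 106.7956

$106.80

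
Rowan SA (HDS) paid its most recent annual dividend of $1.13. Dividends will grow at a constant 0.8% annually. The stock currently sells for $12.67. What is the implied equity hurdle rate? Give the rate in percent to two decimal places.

Rearranging the constant-growth DDM: r = D₁/P₀ + g.
D₁ = 1.13 × (1 + 0.008) = 1.1390.
r = 1.1390 / 12.67 + 0.008 = 0.08990 + 0.008 = 0.09790

9.79%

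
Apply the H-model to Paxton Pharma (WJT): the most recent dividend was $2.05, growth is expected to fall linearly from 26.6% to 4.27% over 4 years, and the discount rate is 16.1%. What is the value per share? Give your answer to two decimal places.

$25.81

H-model: P₀ = D₀[(1+g_L) + H(g_S−g_L)]/(r−g_L), with H = 4/2 = 2.
P₀ = 2.05 × [(1+0.0427) + 2×(0.266−0.0427)] / (0.161−0.0427)
   = 2.05 × 1.4893 / 0.1183 = 25.8078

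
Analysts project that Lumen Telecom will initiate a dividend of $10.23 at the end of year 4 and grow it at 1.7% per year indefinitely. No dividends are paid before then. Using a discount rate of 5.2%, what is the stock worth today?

$251.05

Deferred-dividend DDM. At t=3 the remaining stream is a growing perpetuity with first payment D_4 = 10.23.
V_3 = D_4/(r−g) = 10.23/(0.052−0.017) = 292.2857
P₀ = V_3/(1+r)^3 = 292.2857/(1+0.052)^3 = 251.0501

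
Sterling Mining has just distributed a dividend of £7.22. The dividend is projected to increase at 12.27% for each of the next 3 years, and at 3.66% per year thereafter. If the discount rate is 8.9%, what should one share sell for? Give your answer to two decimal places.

Two-stage DDM. Project D₁…D_3 at 0.1227, terminal growth 0.0366, discount at r = 0.089.
D_1 = 8.1059
D_2 = 9.1005
D_3 = 10.2171
Terminal value at t=3: TV = D_4/(r−g) = 10.5911/(0.089−0.0366) = 202.1195
P₀ = 8.1059/(1+0.089)^1 + 9.1005/(1+0.089)^2 + 10.2171/(1+0.089)^3 + 202.1195/(1+0.089)^3 = 179.5322

£179.53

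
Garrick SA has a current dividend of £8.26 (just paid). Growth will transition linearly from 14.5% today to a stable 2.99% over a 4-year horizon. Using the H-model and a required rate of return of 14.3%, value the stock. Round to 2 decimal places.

H-model: P₀ = D₀[(1+g_L) + H(g_S−g_L)]/(r−g_L), with H = 4/2 = 2.
P₀ = 8.26 × [(1+0.0299) + 2×(0.145−0.0299)] / (0.143−0.0299)
   = 8.26 × 1.2601 / 0.1131 = 92.0285

£92.03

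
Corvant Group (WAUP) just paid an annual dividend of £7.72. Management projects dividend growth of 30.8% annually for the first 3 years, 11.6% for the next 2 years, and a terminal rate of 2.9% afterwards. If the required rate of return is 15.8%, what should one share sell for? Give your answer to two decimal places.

Three-stage DDM. Project D₁…D_5; terminal Gordon value at t=5 with g = 0.029; discount at r = 0.158.
D_1 = 10.0978
D_2 = 13.2079
D_3 = 17.2759
D_4 = 19.2799
D_5 = 21.5164
TV_5 = 22.1403/(0.158−0.029) = 171.6305
P₀ = Σ Dₜ/(1+r)ᵗ + TV_5/(1+r)^5 = 133.1734

£133.17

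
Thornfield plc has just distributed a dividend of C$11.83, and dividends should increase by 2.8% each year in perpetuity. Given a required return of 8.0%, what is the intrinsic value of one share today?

C$233.87

Gordon growth model: P₀ = D₁/(r − g). D₁ = 11.83 × (1 + 0.028) = 12.1612.
P₀ = 12.1612 / (0.08 − 0.028) = 12.1612 / 0.052 = 233.8700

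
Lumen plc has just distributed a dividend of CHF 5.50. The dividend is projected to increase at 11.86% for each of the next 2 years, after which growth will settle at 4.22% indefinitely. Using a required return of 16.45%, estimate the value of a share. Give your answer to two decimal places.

CHF 53.61

Two-stage DDM. Project D₁…D_2 at 0.1186, terminal growth 0.0422, discount at r = 0.1645.
D_1 = 6.1523
D_2 = 6.8820
Terminal value at t=2: TV = D_3/(r−g) = 7.1724/(0.1645−0.0422) = 58.6458
P₀ = 6.1523/(1+0.1645)^1 + 6.8820/(1+0.1645)^2 + 58.6458/(1+0.1645)^2 = 53.6054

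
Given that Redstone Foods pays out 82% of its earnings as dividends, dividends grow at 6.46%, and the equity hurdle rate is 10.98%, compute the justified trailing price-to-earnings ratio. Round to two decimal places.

19.31

Justified trailing P/E = b(1+g)/(r−g) = 0.82×(1+0.0646)/(0.1098−0.0646) = 19.3135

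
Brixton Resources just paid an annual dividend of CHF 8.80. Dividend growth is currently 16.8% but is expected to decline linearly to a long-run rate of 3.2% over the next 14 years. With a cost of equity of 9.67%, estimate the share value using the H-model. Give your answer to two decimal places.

H-model: P₀ = D₀[(1+g_L) + H(g_S−g_L)]/(r−g_L), with H = 14/2 = 7.
P₀ = 8.80 × [(1+0.032) + 7×(0.168−0.032)] / (0.0967−0.032)
   = 8.80 × 1.9840 / 0.0647 = 269.8485

CHF 269.85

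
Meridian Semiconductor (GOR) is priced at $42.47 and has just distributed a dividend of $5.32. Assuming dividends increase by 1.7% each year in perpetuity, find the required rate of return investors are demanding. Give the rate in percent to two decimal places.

14.44%

Rearranging the constant-growth DDM: r = D₁/P₀ + g.
D₁ = 5.32 × (1 + 0.017) = 5.4104.
r = 5.4104 / 42.47 + 0.017 = 0.12739 + 0.017 = 0.14439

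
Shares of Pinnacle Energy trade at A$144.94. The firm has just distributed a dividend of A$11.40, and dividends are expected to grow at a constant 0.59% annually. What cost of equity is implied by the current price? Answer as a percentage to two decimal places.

8.50%

Rearranging the constant-growth DDM: r = D₁/P₀ + g.
D₁ = 11.40 × (1 + 0.0059) = 11.4673.
r = 11.4673 / 144.94 + 0.0059 = 0.07912 + 0.0059 = 0.08502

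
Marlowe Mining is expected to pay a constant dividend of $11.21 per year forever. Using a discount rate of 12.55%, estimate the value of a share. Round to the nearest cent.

$89.32

Zero-growth DDM (perpetuity): P₀ = D/r = 11.21 / 0.1255 = 89.3227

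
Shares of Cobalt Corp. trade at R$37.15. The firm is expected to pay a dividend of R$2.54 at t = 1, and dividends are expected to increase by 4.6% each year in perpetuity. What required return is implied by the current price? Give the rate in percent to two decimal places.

11.44%

Rearranging the constant-growth DDM: r = D₁/P₀ + g.
r = 2.5400 / 37.15 + 0.046 = 0.06837 + 0.046 = 0.11437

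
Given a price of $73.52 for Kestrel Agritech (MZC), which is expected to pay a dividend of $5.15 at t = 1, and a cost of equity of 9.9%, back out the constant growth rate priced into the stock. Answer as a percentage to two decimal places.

2.90%

From P₀ = D₁/(r − g), the implied growth is g = r − D₁/P₀.
g = 0.099 − 5.15/73.52 = 0.099 − 0.07005 = 0.02895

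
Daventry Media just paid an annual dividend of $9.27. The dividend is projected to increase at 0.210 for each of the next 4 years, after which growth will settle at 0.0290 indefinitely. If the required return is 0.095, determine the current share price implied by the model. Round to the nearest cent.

$263.39

Two-stage DDM. Project D₁…D_4 at 0.21, terminal growth 0.029, discount at r = 0.095.
D_1 = 11.2167
D_2 = 13.5722
D_3 = 16.4224
D_4 = 19.8711
Terminal value at t=4: TV = D_5/(r−g) = 20.4473/(0.095−0.029) = 309.8080
P₀ = 11.2167/(1+0.095)^1 + 13.5722/(1+0.095)^2 + 16.4224/(1+0.095)^3 + 19.8711/(1+0.095)^4 + 309.8080/(1+0.095)^4 = 263.3874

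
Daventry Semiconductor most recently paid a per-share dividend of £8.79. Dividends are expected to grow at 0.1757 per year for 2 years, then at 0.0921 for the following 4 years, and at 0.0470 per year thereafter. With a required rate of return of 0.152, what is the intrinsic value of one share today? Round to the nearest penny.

Three-stage DDM. Project D₁…D_6; terminal Gordon value at t=6 with g = 0.047; discount at r = 0.152.
D_1 = 10.3344
D_2 = 12.1502
D_3 = 13.2692
D_4 = 14.4913
D_5 = 15.8259
D_6 = 17.2835
TV_6 = 18.0958/(0.152−0.047) = 172.3411
P₀ = Σ Dₜ/(1+r)ᵗ + TV_6/(1+r)^6 = 123.9635

£123.96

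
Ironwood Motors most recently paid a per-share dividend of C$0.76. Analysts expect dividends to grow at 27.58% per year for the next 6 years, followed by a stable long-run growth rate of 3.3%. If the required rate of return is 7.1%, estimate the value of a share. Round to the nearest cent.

Two-stage DDM. Project D₁…D_6 at 0.2758, terminal growth 0.033, discount at r = 0.071.
D_1 = 0.9696
D_2 = 1.2370
D_3 = 1.5782
D_4 = 2.0135
D_5 = 2.5688
D_6 = 3.2772
Terminal value at t=6: TV = D_7/(r−g) = 3.3854/(0.071−0.033) = 89.0894
P₀ = 0.9696/(1+0.071)^1 + 1.2370/(1+0.071)^2 + 1.5782/(1+0.071)^3 + 2.0135/(1+0.071)^4 + 2.5688/(1+0.071)^5 + 3.2772/(1+0.071)^6 + 89.0894/(1+0.071)^6 = 67.8255

C$67.83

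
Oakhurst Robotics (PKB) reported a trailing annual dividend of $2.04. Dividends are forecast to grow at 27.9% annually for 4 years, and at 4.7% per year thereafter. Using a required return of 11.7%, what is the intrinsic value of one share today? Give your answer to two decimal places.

Two-stage DDM. Project D₁…D_4 at 0.279, terminal growth 0.047, discount at r = 0.117.
D_1 = 2.6092
D_2 = 3.3371
D_3 = 4.2682
D_4 = 5.4590
Terminal value at t=4: TV = D_5/(r−g) = 5.7156/(0.117−0.047) = 81.6509
P₀ = 2.6092/(1+0.117)^1 + 3.3371/(1+0.117)^2 + 4.2682/(1+0.117)^3 + 5.4590/(1+0.117)^4 + 81.6509/(1+0.117)^4 = 64.0301

$64.03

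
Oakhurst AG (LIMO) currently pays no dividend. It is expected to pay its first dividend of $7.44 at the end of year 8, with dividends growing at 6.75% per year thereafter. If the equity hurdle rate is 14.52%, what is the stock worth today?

Deferred-dividend DDM. At t=7 the remaining stream is a growing perpetuity with first payment D_8 = 7.44.
V_7 = D_8/(r−g) = 7.44/(0.1452−0.0675) = 95.7529
P₀ = V_7/(1+r)^7 = 95.7529/(1+0.1452)^7 = 37.0666

$37.07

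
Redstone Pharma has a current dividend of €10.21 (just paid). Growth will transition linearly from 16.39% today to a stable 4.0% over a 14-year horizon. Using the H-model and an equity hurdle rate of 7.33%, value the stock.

€584.79

H-model: P₀ = D₀[(1+g_L) + H(g_S−g_L)]/(r−g_L), with H = 14/2 = 7.
P₀ = 10.21 × [(1+0.04) + 7×(0.1639−0.04)] / (0.0733−0.04)
   = 10.21 × 1.9073 / 0.0333 = 584.7908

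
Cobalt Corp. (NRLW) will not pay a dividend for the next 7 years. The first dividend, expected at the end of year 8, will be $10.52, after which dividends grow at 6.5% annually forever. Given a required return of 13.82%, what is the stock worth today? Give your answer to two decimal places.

$58.07

Deferred-dividend DDM. At t=7 the remaining stream is a growing perpetuity with first payment D_8 = 10.52.
V_7 = D_8/(r−g) = 10.52/(0.1382−0.065) = 143.7158
P₀ = V_7/(1+r)^7 = 143.7158/(1+0.1382)^7 = 58.0730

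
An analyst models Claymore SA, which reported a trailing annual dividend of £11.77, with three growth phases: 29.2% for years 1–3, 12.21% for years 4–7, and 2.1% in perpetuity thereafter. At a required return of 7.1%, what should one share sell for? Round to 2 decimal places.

Three-stage DDM. Project D₁…D_7; terminal Gordon value at t=7 with g = 0.021; discount at r = 0.071.
D_1 = 15.2068
D_2 = 19.6472
D_3 = 25.3842
D_4 = 28.4836
D_5 = 31.9615
D_6 = 35.8640
D_7 = 40.2430
TV_7 = 41.0881/(0.071−0.021) = 821.7619
P₀ = Σ Dₜ/(1+r)ᵗ + TV_7/(1+r)^7 = 653.4000

£653.40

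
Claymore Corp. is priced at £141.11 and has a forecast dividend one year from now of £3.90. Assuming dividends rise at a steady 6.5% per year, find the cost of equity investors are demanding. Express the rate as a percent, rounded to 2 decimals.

9.26%

Rearranging the constant-growth DDM: r = D₁/P₀ + g.
r = 3.9000 / 141.11 + 0.065 = 0.02764 + 0.065 = 0.09264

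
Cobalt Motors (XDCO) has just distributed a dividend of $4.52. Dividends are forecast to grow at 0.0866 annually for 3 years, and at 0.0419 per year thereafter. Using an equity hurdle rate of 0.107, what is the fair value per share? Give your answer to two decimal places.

Two-stage DDM. Project D₁…D_3 at 0.0866, terminal growth 0.0419, discount at r = 0.107.
D_1 = 4.9114
D_2 = 5.3368
D_3 = 5.7989
Terminal value at t=3: TV = D_4/(r−g) = 6.0419/(0.107−0.0419) = 92.8095
P₀ = 4.9114/(1+0.107)^1 + 5.3368/(1+0.107)^2 + 5.7989/(1+0.107)^3 + 92.8095/(1+0.107)^3 = 81.4811

$81.48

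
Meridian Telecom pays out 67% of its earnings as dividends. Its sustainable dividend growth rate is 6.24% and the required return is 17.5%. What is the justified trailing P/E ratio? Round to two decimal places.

Justified trailing P/E = b(1+g)/(r−g) = 0.67×(1+0.0624)/(0.175−0.0624) = 6.3216

6.32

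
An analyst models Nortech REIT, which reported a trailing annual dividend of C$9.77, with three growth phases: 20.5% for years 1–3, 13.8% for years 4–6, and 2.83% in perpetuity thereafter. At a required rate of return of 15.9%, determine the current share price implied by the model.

C$145.24

Three-stage DDM. Project D₁…D_6; terminal Gordon value at t=6 with g = 0.0283; discount at r = 0.159.
D_1 = 11.7729
D_2 = 14.1863
D_3 = 17.0945
D_4 = 19.4535
D_5 = 22.1381
D_6 = 25.1932
TV_6 = 25.9061/(0.159−0.0283) = 198.2105
P₀ = Σ Dₜ/(1+r)ᵗ + TV_6/(1+r)^6 = 145.2357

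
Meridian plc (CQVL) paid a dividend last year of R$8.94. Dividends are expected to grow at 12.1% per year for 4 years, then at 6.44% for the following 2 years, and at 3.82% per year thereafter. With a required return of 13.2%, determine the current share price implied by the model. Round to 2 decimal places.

R$134.72

Three-stage DDM. Project D₁…D_6; terminal Gordon value at t=6 with g = 0.0382; discount at r = 0.132.
D_1 = 10.0217
D_2 = 11.2344
D_3 = 12.5937
D_4 = 14.1176
D_5 = 15.0267
D_6 = 15.9945
TV_6 = 16.6055/(0.132−0.0382) = 177.0304
P₀ = Σ Dₜ/(1+r)ᵗ + TV_6/(1+r)^6 = 134.7187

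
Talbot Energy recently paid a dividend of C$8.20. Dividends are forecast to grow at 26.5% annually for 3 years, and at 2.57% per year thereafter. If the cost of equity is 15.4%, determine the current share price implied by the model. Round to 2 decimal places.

Two-stage DDM. Project D₁…D_3 at 0.265, terminal growth 0.0257, discount at r = 0.154.
D_1 = 10.3730
D_2 = 13.1218
D_3 = 16.5991
Terminal value at t=3: TV = D_4/(r−g) = 17.0257/(0.154−0.0257) = 132.7025
P₀ = 10.3730/(1+0.154)^1 + 13.1218/(1+0.154)^2 + 16.5991/(1+0.154)^3 + 132.7025/(1+0.154)^3 = 115.9930

C$115.99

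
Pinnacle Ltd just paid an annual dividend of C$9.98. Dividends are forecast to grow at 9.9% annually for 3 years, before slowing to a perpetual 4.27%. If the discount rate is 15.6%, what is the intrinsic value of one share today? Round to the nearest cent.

Two-stage DDM. Project D₁…D_3 at 0.099, terminal growth 0.0427, discount at r = 0.156.
D_1 = 10.9680
D_2 = 12.0539
D_3 = 13.2472
Terminal value at t=3: TV = D_4/(r−g) = 13.8128/(0.156−0.0427) = 121.9139
P₀ = 10.9680/(1+0.156)^1 + 12.0539/(1+0.156)^2 + 13.2472/(1+0.156)^3 + 121.9139/(1+0.156)^3 = 106.0019

C$106.00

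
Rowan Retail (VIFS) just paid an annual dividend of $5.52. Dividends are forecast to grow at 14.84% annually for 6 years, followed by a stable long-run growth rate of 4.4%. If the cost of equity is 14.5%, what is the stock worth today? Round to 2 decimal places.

$91.55

Two-stage DDM. Project D₁…D_6 at 0.1484, terminal growth 0.044, discount at r = 0.145.
D_1 = 6.3392
D_2 = 7.2799
D_3 = 8.3602
D_4 = 9.6009
D_5 = 11.0257
D_6 = 12.6619
Terminal value at t=6: TV = D_7/(r−g) = 13.2190/(0.145−0.044) = 130.8812
P₀ = 6.3392/(1+0.145)^1 + 7.2799/(1+0.145)^2 + 8.3602/(1+0.145)^3 + 9.6009/(1+0.145)^4 + 11.0257/(1+0.145)^5 + 12.6619/(1+0.145)^6 + 130.8812/(1+0.145)^6 = 91.5483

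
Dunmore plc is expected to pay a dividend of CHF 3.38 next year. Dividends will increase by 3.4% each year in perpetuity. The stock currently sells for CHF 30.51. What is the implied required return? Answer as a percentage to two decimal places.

14.48%

Rearranging the constant-growth DDM: r = D₁/P₀ + g.
r = 3.3800 / 30.51 + 0.034 = 0.11078 + 0.034 = 0.14478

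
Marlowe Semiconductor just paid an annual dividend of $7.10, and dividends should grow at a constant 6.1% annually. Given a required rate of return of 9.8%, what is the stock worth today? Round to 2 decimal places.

$203.60

Gordon growth model: P₀ = D₁/(r − g). D₁ = 7.10 × (1 + 0.061) = 7.5331.
P₀ = 7.5331 / (0.098 − 0.061) = 7.5331 / 0.037 = 203.5973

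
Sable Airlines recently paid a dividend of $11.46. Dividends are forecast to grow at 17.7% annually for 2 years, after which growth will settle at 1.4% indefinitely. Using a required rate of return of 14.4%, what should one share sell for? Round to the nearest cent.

$118.54

Two-stage DDM. Project D₁…D_2 at 0.177, terminal growth 0.014, discount at r = 0.144.
D_1 = 13.4884
D_2 = 15.8759
Terminal value at t=2: TV = D_3/(r−g) = 16.0981/(0.144−0.014) = 123.8318
P₀ = 13.4884/(1+0.144)^1 + 15.8759/(1+0.144)^2 + 123.8318/(1+0.144)^2 = 118.5406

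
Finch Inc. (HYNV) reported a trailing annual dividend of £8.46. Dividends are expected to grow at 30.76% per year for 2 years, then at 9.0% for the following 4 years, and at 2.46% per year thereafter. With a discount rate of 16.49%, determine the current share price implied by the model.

Three-stage DDM. Project D₁…D_6; terminal Gordon value at t=6 with g = 0.0246; discount at r = 0.1649.
D_1 = 11.0623
D_2 = 14.4651
D_3 = 15.7669
D_4 = 17.1859
D_5 = 18.7327
D_6 = 20.4186
TV_6 = 20.9209/(0.1649−0.0246) = 149.1155
P₀ = Σ Dₜ/(1+r)ᵗ + TV_6/(1+r)^6 = 116.0422

£116.04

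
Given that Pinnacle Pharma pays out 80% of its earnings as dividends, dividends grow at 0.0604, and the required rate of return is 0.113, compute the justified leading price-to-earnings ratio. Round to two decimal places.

Justified leading P/E = b/(r−g) = 0.80/(0.113−0.0604) = 15.2091

15.21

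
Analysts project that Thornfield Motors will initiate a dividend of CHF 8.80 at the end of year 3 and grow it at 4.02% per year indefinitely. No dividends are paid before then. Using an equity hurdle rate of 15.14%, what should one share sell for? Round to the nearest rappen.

CHF 59.69

Deferred-dividend DDM. At t=2 the remaining stream is a growing perpetuity with first payment D_3 = 8.80.
V_2 = D_3/(r−g) = 8.80/(0.1514−0.0402) = 79.1367
P₀ = V_2/(1+r)^2 = 79.1367/(1+0.1514)^2 = 59.6933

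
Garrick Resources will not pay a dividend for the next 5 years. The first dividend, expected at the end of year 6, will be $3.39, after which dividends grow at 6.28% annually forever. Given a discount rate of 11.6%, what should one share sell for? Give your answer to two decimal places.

$36.81

Deferred-dividend DDM. At t=5 the remaining stream is a growing perpetuity with first payment D_6 = 3.39.
V_5 = D_6/(r−g) = 3.39/(0.116−0.0628) = 63.7218
P₀ = V_5/(1+r)^5 = 63.7218/(1+0.116)^5 = 36.8101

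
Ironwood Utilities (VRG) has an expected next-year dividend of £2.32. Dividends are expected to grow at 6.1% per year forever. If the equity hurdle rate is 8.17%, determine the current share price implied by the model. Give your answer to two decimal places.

£112.08

Gordon growth model: P₀ = D₁/(r − g), with D₁ = 2.32 given directly.
P₀ = 2.3200 / (0.0817 − 0.061) = 2.3200 / 0.0207 = 112.0773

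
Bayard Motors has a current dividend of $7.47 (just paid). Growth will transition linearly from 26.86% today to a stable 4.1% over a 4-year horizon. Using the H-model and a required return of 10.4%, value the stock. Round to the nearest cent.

H-model: P₀ = D₀[(1+g_L) + H(g_S−g_L)]/(r−g_L), with H = 4/2 = 2.
P₀ = 7.47 × [(1+0.041) + 2×(0.2686−0.041)] / (0.104−0.041)
   = 7.47 × 1.4962 / 0.063 = 177.4066

$177.41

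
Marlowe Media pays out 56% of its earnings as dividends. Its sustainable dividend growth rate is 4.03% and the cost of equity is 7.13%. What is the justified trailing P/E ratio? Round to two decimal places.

18.79

Justified trailing P/E = b(1+g)/(r−g) = 0.56×(1+0.0403)/(0.0713−0.0403) = 18.7925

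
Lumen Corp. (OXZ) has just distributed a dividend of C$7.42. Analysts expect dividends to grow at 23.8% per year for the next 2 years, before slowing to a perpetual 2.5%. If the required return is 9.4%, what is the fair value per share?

Two-stage DDM. Project D₁…D_2 at 0.238, terminal growth 0.025, discount at r = 0.094.
D_1 = 9.1860
D_2 = 11.3722
Terminal value at t=2: TV = D_3/(r−g) = 11.6565/(0.094−0.025) = 168.9351
P₀ = 9.1860/(1+0.094)^1 + 11.3722/(1+0.094)^2 + 168.9351/(1+0.094)^2 = 159.0500

C$159.05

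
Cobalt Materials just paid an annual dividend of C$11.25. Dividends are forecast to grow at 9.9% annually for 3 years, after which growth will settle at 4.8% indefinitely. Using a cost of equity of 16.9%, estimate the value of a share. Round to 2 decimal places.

Two-stage DDM. Project D₁…D_3 at 0.099, terminal growth 0.048, discount at r = 0.169.
D_1 = 12.3637
D_2 = 13.5878
D_3 = 14.9329
Terminal value at t=3: TV = D_4/(r−g) = 15.6497/(0.169−0.048) = 129.3366
P₀ = 12.3637/(1+0.169)^1 + 13.5878/(1+0.169)^2 + 14.9329/(1+0.169)^3 + 129.3366/(1+0.169)^3 = 110.8284

C$110.83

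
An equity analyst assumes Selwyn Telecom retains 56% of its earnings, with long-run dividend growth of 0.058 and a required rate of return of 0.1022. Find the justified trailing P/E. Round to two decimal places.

10.53

Payout ratio b = 1 − 0.56 = 0.44.
Justified trailing P/E = b(1+g)/(r−g) = 0.44×(1+0.058)/(0.1022−0.058) = 10.5321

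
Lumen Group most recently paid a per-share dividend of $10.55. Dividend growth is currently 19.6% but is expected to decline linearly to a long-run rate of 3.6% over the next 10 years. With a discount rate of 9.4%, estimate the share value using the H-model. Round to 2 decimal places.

$333.96

H-model: P₀ = D₀[(1+g_L) + H(g_S−g_L)]/(r−g_L), with H = 10/2 = 5.
P₀ = 10.55 × [(1+0.036) + 5×(0.196−0.036)] / (0.094−0.036)
   = 10.55 × 1.8360 / 0.058 = 333.9621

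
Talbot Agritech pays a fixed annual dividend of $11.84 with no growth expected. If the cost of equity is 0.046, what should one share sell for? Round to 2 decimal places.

Zero-growth DDM (perpetuity): P₀ = D/r = 11.84 / 0.046 = 257.3913

$257.39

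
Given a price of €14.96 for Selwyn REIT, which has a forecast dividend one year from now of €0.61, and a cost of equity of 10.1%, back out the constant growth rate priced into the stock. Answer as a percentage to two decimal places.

From P₀ = D₁/(r − g), the implied growth is g = r − D₁/P₀.
g = 0.101 − 0.61/14.96 = 0.101 − 0.04078 = 0.06022

6.02%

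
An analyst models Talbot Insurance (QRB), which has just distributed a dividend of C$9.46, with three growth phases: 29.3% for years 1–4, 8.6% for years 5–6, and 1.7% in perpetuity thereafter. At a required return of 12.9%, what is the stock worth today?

Three-stage DDM. Project D₁…D_6; terminal Gordon value at t=6 with g = 0.017; discount at r = 0.129.
D_1 = 12.2318
D_2 = 15.8157
D_3 = 20.4497
D_4 = 26.4414
D_5 = 28.7154
D_6 = 31.1849
TV_6 = 31.7151/(0.129−0.017) = 283.1704
P₀ = Σ Dₜ/(1+r)ᵗ + TV_6/(1+r)^6 = 221.1767

C$221.18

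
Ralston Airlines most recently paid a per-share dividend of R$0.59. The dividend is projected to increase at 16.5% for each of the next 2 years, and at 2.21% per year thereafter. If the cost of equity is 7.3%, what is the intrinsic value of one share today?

R$15.30

Two-stage DDM. Project D₁…D_2 at 0.165, terminal growth 0.0221, discount at r = 0.073.
D_1 = 0.6874
D_2 = 0.8008
Terminal value at t=2: TV = D_3/(r−g) = 0.8185/(0.073−0.0221) = 16.0798
P₀ = 0.6874/(1+0.073)^1 + 0.8008/(1+0.073)^2 + 16.0798/(1+0.073)^2 = 15.3024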